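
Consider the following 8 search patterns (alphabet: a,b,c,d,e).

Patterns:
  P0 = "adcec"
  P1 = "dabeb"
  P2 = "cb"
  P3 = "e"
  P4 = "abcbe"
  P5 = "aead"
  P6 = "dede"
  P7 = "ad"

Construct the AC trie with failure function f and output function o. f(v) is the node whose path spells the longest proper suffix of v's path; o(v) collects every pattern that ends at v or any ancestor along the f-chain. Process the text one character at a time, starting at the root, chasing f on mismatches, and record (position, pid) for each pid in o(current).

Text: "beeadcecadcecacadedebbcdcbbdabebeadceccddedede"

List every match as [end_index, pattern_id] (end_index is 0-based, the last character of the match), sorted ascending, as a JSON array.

Construct AC machine:
Trie nodes:
  n0 'ε': a→1 c→11 d→6 e→13
  n1 'a': b→14 d→2 e→18
  n2 'ad': c→3  [P7 ends]
  n3 'adc': e→4
  n4 'adce': c→5
  n5 'adcec': ·  [P0 ends]
  n6 'd': a→7 e→21
  n7 'da': b→8
  n8 'dab': e→9
  n9 'dabe': b→10
  n10 'dabeb': ·  [P1 ends]
  n11 'c': b→12
  n12 'cb': ·  [P2 ends]
  n13 'e': ·  [P3 ends]
  n14 'ab': c→15
  n15 'abc': b→16
  n16 'abcb': e→17
  n17 'abcbe': ·  [P4 ends]
  n18 'ae': a→19
  n19 'aea': d→20
  n20 'aead': ·  [P5 ends]
  n21 'de': d→22
  n22 'ded': e→23
  n23 'dede': ·  [P6 ends]

Failure links (BFS by depth):
  fail(1) 'a': from fail(0)=0 chase 'a': 0 ⇒ 0;  out=∅∪out(0)=∅
  fail(6) 'd': from fail(0)=0 chase 'd': 0 ⇒ 0;  out=∅∪out(0)=∅
  fail(11) 'c': from fail(0)=0 chase 'c': 0 ⇒ 0;  out=∅∪out(0)=∅
  fail(13) 'e': from fail(0)=0 chase 'e': 0 ⇒ 0;  out={3}∪out(0)={3}
  fail(2) 'ad': from fail(1)=0 chase 'd': 0 ⇒ 6;  out={7}∪out(6)={7}
  fail(7) 'da': from fail(6)=0 chase 'a': 0 ⇒ 1;  out=∅∪out(1)=∅
  fail(12) 'cb': from fail(11)=0 chase 'b': 0 ⇒ 0;  out={2}∪out(0)={2}
  fail(14) 'ab': from fail(1)=0 chase 'b': 0 ⇒ 0;  out=∅∪out(0)=∅
  fail(18) 'ae': from fail(1)=0 chase 'e': 0 ⇒ 13;  out=∅∪out(13)={3}
  fail(21) 'de': from fail(6)=0 chase 'e': 0 ⇒ 13;  out=∅∪out(13)={3}
  fail(3) 'adc': from fail(2)=6 chase 'c': 6→0 ⇒ 11;  out=∅∪out(11)=∅
  fail(8) 'dab': from fail(7)=1 chase 'b': 1 ⇒ 14;  out=∅∪out(14)=∅
  fail(15) 'abc': from fail(14)=0 chase 'c': 0 ⇒ 11;  out=∅∪out(11)=∅
  fail(19) 'aea': from fail(18)=13 chase 'a': 13→0 ⇒ 1;  out=∅∪out(1)=∅
  fail(22) 'ded': from fail(21)=13 chase 'd': 13→0 ⇒ 6;  out=∅∪out(6)=∅
  fail(4) 'adce': from fail(3)=11 chase 'e': 11→0 ⇒ 13;  out=∅∪out(13)={3}
  fail(9) 'dabe': from fail(8)=14 chase 'e': 14→0 ⇒ 13;  out=∅∪out(13)={3}
  fail(16) 'abcb': from fail(15)=11 chase 'b': 11 ⇒ 12;  out=∅∪out(12)={2}
  fail(20) 'aead': from fail(19)=1 chase 'd': 1 ⇒ 2;  out={5}∪out(2)={5,7}
  fail(23) 'dede': from fail(22)=6 chase 'e': 6 ⇒ 21;  out={6}∪out(21)={3,6}
  fail(5) 'adcec': from fail(4)=13 chase 'c': 13→0 ⇒ 11;  out={0}∪out(11)={0}
  fail(10) 'dabeb': from fail(9)=13 chase 'b': 13→0 ⇒ 0;  out={1}∪out(0)={1}
  fail(17) 'abcbe': from fail(16)=12 chase 'e': 12→0 ⇒ 13;  out={4}∪out(13)={3,4}

Text stream:
pos 0 'b': at 0
pos 1 'e': at 13  ** P3@[1:1]
pos 2 'e': at 13 ·f  ** P3@[2:2]
pos 3 'a': at 1 ·f
pos 4 'd': at 2  ** P7@[3:4]
pos 5 'c': at 3
pos 6 'e': at 4  ** P3@[6:6]
pos 7 'c': at 5  ** P0@[3:7]
pos 8 'a': at 1 ·f
pos 9 'd': at 2  ** P7@[8:9]
pos 10 'c': at 3
pos 11 'e': at 4  ** P3@[11:11]
pos 12 'c': at 5  ** P0@[8:12]
pos 13 'a': at 1 ·f
pos 14 'c': at 11 ·f
pos 15 'a': at 1 ·f
pos 16 'd': at 2  ** P7@[15:16]
pos 17 'e': at 21 ·f  ** P3@[17:17]
pos 18 'd': at 22
pos 19 'e': at 23  ** P3@[19:19],P6@[16:19]
pos 20 'b': at 0 ·f
pos 21 'b': at 0
pos 22 'c': at 11
pos 23 'd': at 6 ·f
pos 24 'c': at 11 ·f
pos 25 'b': at 12  ** P2@[24:25]
pos 26 'b': at 0 ·f
pos 27 'd': at 6
pos 28 'a': at 7
pos 29 'b': at 8
pos 30 'e': at 9  ** P3@[30:30]
pos 31 'b': at 10  ** P1@[27:31]
pos 32 'e': at 13 ·f  ** P3@[32:32]
pos 33 'a': at 1 ·f
pos 34 'd': at 2  ** P7@[33:34]
pos 35 'c': at 3
pos 36 'e': at 4  ** P3@[36:36]
pos 37 'c': at 5  ** P0@[33:37]
pos 38 'c': at 11 ·f
pos 39 'd': at 6 ·f
pos 40 'd': at 6 ·f
pos 41 'e': at 21  ** P3@[41:41]
pos 42 'd': at 22
pos 43 'e': at 23  ** P3@[43:43],P6@[40:43]
pos 44 'd': at 22 ·f
pos 45 'e': at 23  ** P3@[45:45],P6@[42:45]

Matches: [[1,3],[2,3],[4,7],[6,3],[7,0],[9,7],[11,3],[12,0],[16,7],[17,3],[19,3],[19,6],[25,2],[30,3],[31,1],[32,3],[34,7],[36,3],[37,0],[41,3],[43,3],[43,6],[45,3],[45,6]]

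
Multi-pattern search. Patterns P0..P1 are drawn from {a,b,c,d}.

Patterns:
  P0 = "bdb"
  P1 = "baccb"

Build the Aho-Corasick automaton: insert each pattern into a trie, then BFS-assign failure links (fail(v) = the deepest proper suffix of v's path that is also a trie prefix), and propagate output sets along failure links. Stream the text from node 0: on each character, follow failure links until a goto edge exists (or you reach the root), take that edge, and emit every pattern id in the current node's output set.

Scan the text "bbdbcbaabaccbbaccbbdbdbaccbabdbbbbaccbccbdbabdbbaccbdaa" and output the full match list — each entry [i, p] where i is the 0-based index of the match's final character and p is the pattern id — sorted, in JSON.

Construct AC machine:
Trie nodes:
  0='ε' goto b→1
  1='b' goto a→4 d→2
  2='bd' goto b→3
  3='bdb' goto ·  ←P0
  4='ba' goto c→5
  5='bac' goto c→6
  6='bacc' goto b→7
  7='baccb' goto ·  ←P1

Failure links (BFS by depth):
  fail(1) 'b': from fail(0)=0 chase 'b': 0 ⇒ 0;  out=∅∪out(0)=∅
  fail(2) 'bd': from fail(1)=0 chase 'd': 0 ⇒ 0;  out=∅∪out(0)=∅
  fail(4) 'ba': from fail(1)=0 chase 'a': 0 ⇒ 0;  out=∅∪out(0)=∅
  fail(3) 'bdb': from fail(2)=0 chase 'b': 0 ⇒ 1;  out={0}∪out(1)={0}
  fail(5) 'bac': from fail(4)=0 chase 'c': 0 ⇒ 0;  out=∅∪out(0)=∅
  fail(6) 'bacc': from fail(5)=0 chase 'c': 0 ⇒ 0;  out=∅∪out(0)=∅
  fail(7) 'baccb': from fail(6)=0 chase 'b': 0 ⇒ 1;  out={1}∪out(1)={1}

Run:
pos 0 'b': at 1
pos 1 'b': at 1 (fail-walked)
pos 2 'd': at 2
pos 3 'b': at 3  → match P0@[1:3]
pos 4 'c': at 0 (fail-walked)
pos 5 'b': at 1
pos 6 'a': at 4
pos 7 'a': at 0 (fail-walked)
pos 8 'b': at 1
pos 9 'a': at 4
pos 10 'c': at 5
pos 11 'c': at 6
pos 12 'b': at 7  → match P1@[8:12]
pos 13 'b': at 1 (fail-walked)
pos 14 'a': at 4
pos 15 'c': at 5
pos 16 'c': at 6
pos 17 'b': at 7  → match P1@[13:17]
pos 18 'b': at 1 (fail-walked)
pos 19 'd': at 2
pos 20 'b': at 3  → match P0@[18:20]
pos 21 'd': at 2 (fail-walked)
pos 22 'b': at 3  → match P0@[20:22]
pos 23 'a': at 4 (fail-walked)
pos 24 'c': at 5
pos 25 'c': at 6
pos 26 'b': at 7  → match P1@[22:26]
pos 27 'a': at 4 (fail-walked)
pos 28 'b': at 1 (fail-walked)
pos 29 'd': at 2
pos 30 'b': at 3  → match P0@[28:30]
pos 31 'b': at 1 (fail-walked)
pos 32 'b': at 1 (fail-walked)
pos 33 'b': at 1 (fail-walked)
pos 34 'a': at 4
pos 35 'c': at 5
pos 36 'c': at 6
pos 37 'b': at 7  → match P1@[33:37]
pos 38 'c': at 0 (fail-walked)
pos 39 'c': at 0
pos 40 'b': at 1
pos 41 'd': at 2
pos 42 'b': at 3  → match P0@[40:42]
pos 43 'a': at 4 (fail-walked)
pos 44 'b': at 1 (fail-walked)
pos 45 'd': at 2
pos 46 'b': at 3  → match P0@[44:46]
pos 47 'b': at 1 (fail-walked)
pos 48 'a': at 4
pos 49 'c': at 5
pos 50 'c': at 6
pos 51 'b': at 7  → match P1@[47:51]
pos 52 'd': at 2 (fail-walked)
pos 53 'a': at 0 (fail-walked)
pos 54 'a': at 0

Matches: [[3,0],[12,1],[17,1],[20,0],[22,0],[26,1],[30,0],[37,1],[42,0],[46,0],[51,1]]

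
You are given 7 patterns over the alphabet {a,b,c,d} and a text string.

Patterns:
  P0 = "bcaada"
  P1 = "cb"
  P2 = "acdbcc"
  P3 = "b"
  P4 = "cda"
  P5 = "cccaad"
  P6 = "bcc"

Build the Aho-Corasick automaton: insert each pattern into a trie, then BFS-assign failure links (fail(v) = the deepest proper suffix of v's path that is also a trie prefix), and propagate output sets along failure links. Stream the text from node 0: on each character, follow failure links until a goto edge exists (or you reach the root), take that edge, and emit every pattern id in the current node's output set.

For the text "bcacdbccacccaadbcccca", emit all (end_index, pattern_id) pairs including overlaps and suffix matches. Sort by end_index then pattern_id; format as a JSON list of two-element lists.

Construct AC machine:
Trie nodes:
  0='ε' goto a→9 b→1 c→7
  1='b' goto c→2  [P3 ends]
  2='bc' goto a→3 c→22
  3='bca' goto a→4
  4='bcaa' goto d→5
  5='bcaad' goto a→6
  6='bcaada' goto ·  [P0 ends]
  7='c' goto b→8 c→17 d→15
  8='cb' goto ·  [P1 ends]
  9='a' goto c→10
  10='ac' goto d→11
  11='acd' goto b→12
  12='acdb' goto c→13
  13='acdbc' goto c→14
  14='acdbcc' goto ·  [P2 ends]
  15='cd' goto a→16
  16='cda' goto ·  [P4 ends]
  17='cc' goto c→18
  18='ccc' goto a→19
  19='ccca' goto a→20
  20='cccaa' goto d→21
  21='cccaad' goto ·  [P5 ends]
  22='bcc' goto ·  [P6 ends]

Failure links (BFS by depth):
  fail(1) 'b': from fail(0)=0 chase 'b': 0 ⇒ 0;  out={3}∪out(0)={3}
  fail(7) 'c': from fail(0)=0 chase 'c': 0 ⇒ 0;  out=∅∪out(0)=∅
  fail(9) 'a': from fail(0)=0 chase 'a': 0 ⇒ 0;  out=∅∪out(0)=∅
  fail(2) 'bc': from fail(1)=0 chase 'c': 0 ⇒ 7;  out=∅∪out(7)=∅
  fail(8) 'cb': from fail(7)=0 chase 'b': 0 ⇒ 1;  out={1}∪out(1)={1,3}
  fail(10) 'ac': from fail(9)=0 chase 'c': 0 ⇒ 7;  out=∅∪out(7)=∅
  fail(15) 'cd': from fail(7)=0 chase 'd': 0 ⇒ 0;  out=∅∪out(0)=∅
  fail(17) 'cc': from fail(7)=0 chase 'c': 0 ⇒ 7;  out=∅∪out(7)=∅
  fail(3) 'bca': from fail(2)=7 chase 'a': 7→0 ⇒ 9;  out=∅∪out(9)=∅
  fail(11) 'acd': from fail(10)=7 chase 'd': 7 ⇒ 15;  out=∅∪out(15)=∅
  fail(16) 'cda': from fail(15)=0 chase 'a': 0 ⇒ 9;  out={4}∪out(9)={4}
  fail(18) 'ccc': from fail(17)=7 chase 'c': 7 ⇒ 17;  out=∅∪out(17)=∅
  fail(22) 'bcc': from fail(2)=7 chase 'c': 7 ⇒ 17;  out={6}∪out(17)={6}
  fail(4) 'bcaa': from fail(3)=9 chase 'a': 9→0 ⇒ 9;  out=∅∪out(9)=∅
  fail(12) 'acdb': from fail(11)=15 chase 'b': 15→0 ⇒ 1;  out=∅∪out(1)={3}
  fail(19) 'ccca': from fail(18)=17 chase 'a': 17→7→0 ⇒ 9;  out=∅∪out(9)=∅
  fail(5) 'bcaad': from fail(4)=9 chase 'd': 9→0 ⇒ 0;  out=∅∪out(0)=∅
  fail(13) 'acdbc': from fail(12)=1 chase 'c': 1 ⇒ 2;  out=∅∪out(2)=∅
  fail(20) 'cccaa': from fail(19)=9 chase 'a': 9→0 ⇒ 9;  out=∅∪out(9)=∅
  fail(6) 'bcaada': from fail(5)=0 chase 'a': 0 ⇒ 9;  out={0}∪out(9)={0}
  fail(14) 'acdbcc': from fail(13)=2 chase 'c': 2 ⇒ 22;  out={2}∪out(22)={2,6}
  fail(21) 'cccaad': from fail(20)=9 chase 'd': 9→0 ⇒ 0;  out={5}∪out(0)={5}

Run:
pos 0 'b': at 1  → match P3@[0:0]
pos 1 'c': at 2
pos 2 'a': at 3
pos 3 'c': at 10 (via fail)
pos 4 'd': at 11
pos 5 'b': at 12  → match P3@[5:5]
pos 6 'c': at 13
pos 7 'c': at 14  → match P2@[2:7],P6@[5:7]
pos 8 'a': at 9 (via fail)
pos 9 'c': at 10
pos 10 'c': at 17 (via fail)
pos 11 'c': at 18
pos 12 'a': at 19
pos 13 'a': at 20
pos 14 'd': at 21  → match P5@[9:14]
pos 15 'b': at 1 (via fail)  → match P3@[15:15]
pos 16 'c': at 2
pos 17 'c': at 22  → match P6@[15:17]
pos 18 'c': at 18 (via fail)
pos 19 'c': at 18 (via fail)
pos 20 'a': at 19

Matches: [[0,3],[5,3],[7,2],[7,6],[14,5],[15,3],[17,6]]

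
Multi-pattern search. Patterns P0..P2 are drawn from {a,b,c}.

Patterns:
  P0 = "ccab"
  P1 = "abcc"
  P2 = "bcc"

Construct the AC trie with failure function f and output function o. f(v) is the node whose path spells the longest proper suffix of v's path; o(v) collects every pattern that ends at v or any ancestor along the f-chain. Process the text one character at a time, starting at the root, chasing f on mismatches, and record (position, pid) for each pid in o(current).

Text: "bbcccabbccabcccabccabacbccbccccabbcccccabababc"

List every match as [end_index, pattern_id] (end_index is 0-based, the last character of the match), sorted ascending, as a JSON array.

Build:
Trie (insert patterns):
  0='ε' goto a→5 b→9 c→1
  1='c' goto c→2
  2='cc' goto a→3
  3='cca' goto b→4
  4='ccab' goto ·  [P0 ends]
  5='a' goto b→6
  6='ab' goto c→7
  7='abc' goto c→8
  8='abcc' goto ·  [P1 ends]
  9='b' goto c→10
  10='bc' goto c→11
  11='bcc' goto ·  [P2 ends]

BFS fail/out derivation:
  fail(1) 'c': from fail(0)=0 chase 'c': 0 ⇒ 0;  out=∅∪out(0)=∅
  fail(5) 'a': from fail(0)=0 chase 'a': 0 ⇒ 0;  out=∅∪out(0)=∅
  fail(9) 'b': from fail(0)=0 chase 'b': 0 ⇒ 0;  out=∅∪out(0)=∅
  fail(2) 'cc': from fail(1)=0 chase 'c': 0 ⇒ 1;  out=∅∪out(1)=∅
  fail(6) 'ab': from fail(5)=0 chase 'b': 0 ⇒ 9;  out=∅∪out(9)=∅
  fail(10) 'bc': from fail(9)=0 chase 'c': 0 ⇒ 1;  out=∅∪out(1)=∅
  fail(3) 'cca': from fail(2)=1 chase 'a': 1→0 ⇒ 5;  out=∅∪out(5)=∅
  fail(7) 'abc': from fail(6)=9 chase 'c': 9 ⇒ 10;  out=∅∪out(10)=∅
  fail(11) 'bcc': from fail(10)=1 chase 'c': 1 ⇒ 2;  out={2}∪out(2)={2}
  fail(4) 'ccab': from fail(3)=5 chase 'b': 5 ⇒ 6;  out={0}∪out(6)={0}
  fail(8) 'abcc': from fail(7)=10 chase 'c': 10 ⇒ 11;  out={1}∪out(11)={1,2}

Run:
i=0 'b': node 0→9
i=1 'b': node 9→9 ·f
i=2 'c': node 9→10
i=3 'c': node 10→11  emit P2@[1:3]
i=4 'c': node 11→2 ·f
i=5 'a': node 2→3
i=6 'b': node 3→4  emit P0@[3:6]
i=7 'b': node 4→9 ·f
i=8 'c': node 9→10
i=9 'c': node 10→11  emit P2@[7:9]
i=10 'a': node 11→3 ·f
i=11 'b': node 3→4  emit P0@[8:11]
i=12 'c': node 4→7 ·f
i=13 'c': node 7→8  emit P1@[10:13],P2@[11:13]
i=14 'c': node 8→2 ·f
i=15 'a': node 2→3
i=16 'b': node 3→4  emit P0@[13:16]
i=17 'c': node 4→7 ·f
i=18 'c': node 7→8  emit P1@[15:18],P2@[16:18]
i=19 'a': node 8→3 ·f
i=20 'b': node 3→4  emit P0@[17:20]
i=21 'a': node 4→5 ·f
i=22 'c': node 5→1 ·f
i=23 'b': node 1→9 ·f
i=24 'c': node 9→10
i=25 'c': node 10→11  emit P2@[23:25]
i=26 'b': node 11→9 ·f
i=27 'c': node 9→10
i=28 'c': node 10→11  emit P2@[26:28]
i=29 'c': node 11→2 ·f
i=30 'c': node 2→2 ·f
i=31 'a': node 2→3
i=32 'b': node 3→4  emit P0@[29:32]
i=33 'b': node 4→9 ·f
i=34 'c': node 9→10
i=35 'c': node 10→11  emit P2@[33:35]
i=36 'c': node 11→2 ·f
i=37 'c': node 2→2 ·f
i=38 'c': node 2→2 ·f
i=39 'a': node 2→3
i=40 'b': node 3→4  emit P0@[37:40]
i=41 'a': node 4→5 ·f
i=42 'b': node 5→6
i=43 'a': node 6→5 ·f
i=44 'b': node 5→6
i=45 'c': node 6→7

Result: [[3,2],[6,0],[9,2],[11,0],[13,1],[13,2],[16,0],[18,1],[18,2],[20,0],[25,2],[28,2],[32,0],[35,2],[40,0]]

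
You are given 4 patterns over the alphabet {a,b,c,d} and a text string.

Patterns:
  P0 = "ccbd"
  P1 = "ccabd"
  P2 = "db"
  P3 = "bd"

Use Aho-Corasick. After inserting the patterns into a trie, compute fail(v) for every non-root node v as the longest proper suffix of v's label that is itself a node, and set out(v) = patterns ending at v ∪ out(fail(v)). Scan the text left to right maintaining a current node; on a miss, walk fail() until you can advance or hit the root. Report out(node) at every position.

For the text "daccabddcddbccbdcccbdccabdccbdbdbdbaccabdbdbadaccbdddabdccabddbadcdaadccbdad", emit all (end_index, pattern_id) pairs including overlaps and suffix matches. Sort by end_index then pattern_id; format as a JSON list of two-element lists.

Build:
Trie nodes:
  0='ε' goto b→10 c→1 d→8
  1='c' goto c→2
  2='cc' goto a→5 b→3
  3='ccb' goto d→4
  4='ccbd' goto ·  ←P0
  5='cca' goto b→6
  6='ccab' goto d→7
  7='ccabd' goto ·  ←P1
  8='d' goto b→9
  9='db' goto ·  ←P2
  10='b' goto d→11
  11='bd' goto ·  ←P3

BFS fail/out derivation:
  n1('c'): parent n0 fail=0; on 'c' 0 → fail=0;  out ∅∪∅=∅
  n8('d'): parent n0 fail=0; on 'd' 0 → fail=0;  out ∅∪∅=∅
  n10('b'): parent n0 fail=0; on 'b' 0 → fail=0;  out ∅∪∅=∅
  n2('cc'): parent n1 fail=0; on 'c' 0 → fail=1;  out ∅∪∅=∅
  n9('db'): parent n8 fail=0; on 'b' 0 → fail=10;  out {2}∪∅={2}
  n11('bd'): parent n10 fail=0; on 'd' 0 → fail=8;  out {3}∪∅={3}
  n3('ccb'): parent n2 fail=1; on 'b' 1→0 → fail=10;  out ∅∪∅=∅
  n5('cca'): parent n2 fail=1; on 'a' 1→0 → fail=0;  out ∅∪∅=∅
  n4('ccbd'): parent n3 fail=10; on 'd' 10 → fail=11;  out {0}∪{3}={0,3}
  n6('ccab'): parent n5 fail=0; on 'b' 0 → fail=10;  out ∅∪∅=∅
  n7('ccabd'): parent n6 fail=10; on 'd' 10 → fail=11;  out {1}∪{3}={1,3}

Text stream:
pos 0 'd': at 8
pos 1 'a': at 0 (via fail)
pos 2 'c': at 1
pos 3 'c': at 2
pos 4 'a': at 5
pos 5 'b': at 6
pos 6 'd': at 7  → match P1@[2:6],P3@[5:6]
pos 7 'd': at 8 (via fail)
pos 8 'c': at 1 (via fail)
pos 9 'd': at 8 (via fail)
pos 10 'd': at 8 (via fail)
pos 11 'b': at 9  → match P2@[10:11]
pos 12 'c': at 1 (via fail)
pos 13 'c': at 2
pos 14 'b': at 3
pos 15 'd': at 4  → match P0@[12:15],P3@[14:15]
pos 16 'c': at 1 (via fail)
pos 17 'c': at 2
pos 18 'c': at 2 (via fail)
pos 19 'b': at 3
pos 20 'd': at 4  → match P0@[17:20],P3@[19:20]
pos 21 'c': at 1 (via fail)
pos 22 'c': at 2
pos 23 'a': at 5
pos 24 'b': at 6
pos 25 'd': at 7  → match P1@[21:25],P3@[24:25]
pos 26 'c': at 1 (via fail)
pos 27 'c': at 2
pos 28 'b': at 3
pos 29 'd': at 4  → match P0@[26:29],P3@[28:29]
pos 30 'b': at 9 (via fail)  → match P2@[29:30]
pos 31 'd': at 11 (via fail)  → match P3@[30:31]
pos 32 'b': at 9 (via fail)  → match P2@[31:32]
pos 33 'd': at 11 (via fail)  → match P3@[32:33]
pos 34 'b': at 9 (via fail)  → match P2@[33:34]
pos 35 'a': at 0 (via fail)
pos 36 'c': at 1
pos 37 'c': at 2
pos 38 'a': at 5
pos 39 'b': at 6
pos 40 'd': at 7  → match P1@[36:40],P3@[39:40]
pos 41 'b': at 9 (via fail)  → match P2@[40:41]
pos 42 'd': at 11 (via fail)  → match P3@[41:42]
pos 43 'b': at 9 (via fail)  → match P2@[42:43]
pos 44 'a': at 0 (via fail)
pos 45 'd': at 8
pos 46 'a': at 0 (via fail)
pos 47 'c': at 1
pos 48 'c': at 2
pos 49 'b': at 3
pos 50 'd': at 4  → match P0@[47:50],P3@[49:50]
pos 51 'd': at 8 (via fail)
pos 52 'd': at 8 (via fail)
pos 53 'a': at 0 (via fail)
pos 54 'b': at 10
pos 55 'd': at 11  → match P3@[54:55]
pos 56 'c': at 1 (via fail)
pos 57 'c': at 2
pos 58 'a': at 5
pos 59 'b': at 6
pos 60 'd': at 7  → match P1@[56:60],P3@[59:60]
pos 61 'd': at 8 (via fail)
pos 62 'b': at 9  → match P2@[61:62]
pos 63 'a': at 0 (via fail)
pos 64 'd': at 8
pos 65 'c': at 1 (via fail)
pos 66 'd': at 8 (via fail)
pos 67 'a': at 0 (via fail)
pos 68 'a': at 0
pos 69 'd': at 8
pos 70 'c': at 1 (via fail)
pos 71 'c': at 2
pos 72 'b': at 3
pos 73 'd': at 4  → match P0@[70:73],P3@[72:73]
pos 74 'a': at 0 (via fail)
pos 75 'd': at 8

Matches: [[6,1],[6,3],[11,2],[15,0],[15,3],[20,0],[20,3],[25,1],[25,3],[29,0],[29,3],[30,2],[31,3],[32,2],[33,3],[34,2],[40,1],[40,3],[41,2],[42,3],[43,2],[50,0],[50,3],[55,3],[60,1],[60,3],[62,2],[73,0],[73,3]]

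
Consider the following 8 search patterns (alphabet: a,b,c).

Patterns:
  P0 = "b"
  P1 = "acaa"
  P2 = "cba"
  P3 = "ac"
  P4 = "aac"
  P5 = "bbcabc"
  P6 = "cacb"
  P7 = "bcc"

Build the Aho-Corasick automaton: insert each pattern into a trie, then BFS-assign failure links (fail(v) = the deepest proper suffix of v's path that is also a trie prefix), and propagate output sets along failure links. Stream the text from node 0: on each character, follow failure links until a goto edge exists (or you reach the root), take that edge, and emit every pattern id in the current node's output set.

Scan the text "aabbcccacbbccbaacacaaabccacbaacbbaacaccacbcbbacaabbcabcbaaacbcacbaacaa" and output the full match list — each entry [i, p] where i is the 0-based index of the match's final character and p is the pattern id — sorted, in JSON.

Build automaton:
Trie (insert patterns):
  0='ε' goto a→2 b→1 c→6
  1='b' goto b→11 c→19  [P0 ends]
  2='a' goto a→9 c→3
  3='ac' goto a→4  [P3 ends]
  4='aca' goto a→5
  5='acaa' goto ·  [P1 ends]
  6='c' goto a→16 b→7
  7='cb' goto a→8
  8='cba' goto ·  [P2 ends]
  9='aa' goto c→10
  10='aac' goto ·  [P4 ends]
  11='bb' goto c→12
  12='bbc' goto a→13
  13='bbca' goto b→14
  14='bbcab' goto c→15
  15='bbcabc' goto ·  [P5 ends]
  16='ca' goto c→17
  17='cac' goto b→18
  18='cacb' goto ·  [P6 ends]
  19='bc' goto c→20
  20='bcc' goto ·  [P7 ends]

Failure links (BFS by depth):
  fail(1) 'b': from fail(0)=0 chase 'b': 0 ⇒ 0;  out={0}∪out(0)={0}
  fail(2) 'a': from fail(0)=0 chase 'a': 0 ⇒ 0;  out=∅∪out(0)=∅
  fail(6) 'c': from fail(0)=0 chase 'c': 0 ⇒ 0;  out=∅∪out(0)=∅
  fail(3) 'ac': from fail(2)=0 chase 'c': 0 ⇒ 6;  out={3}∪out(6)={3}
  fail(7) 'cb': from fail(6)=0 chase 'b': 0 ⇒ 1;  out=∅∪out(1)={0}
  fail(9) 'aa': from fail(2)=0 chase 'a': 0 ⇒ 2;  out=∅∪out(2)=∅
  fail(11) 'bb': from fail(1)=0 chase 'b': 0 ⇒ 1;  out=∅∪out(1)={0}
  fail(16) 'ca': from fail(6)=0 chase 'a': 0 ⇒ 2;  out=∅∪out(2)=∅
  fail(19) 'bc': from fail(1)=0 chase 'c': 0 ⇒ 6;  out=∅∪out(6)=∅
  fail(4) 'aca': from fail(3)=6 chase 'a': 6 ⇒ 16;  out=∅∪out(16)=∅
  fail(8) 'cba': from fail(7)=1 chase 'a': 1→0 ⇒ 2;  out={2}∪out(2)={2}
  fail(10) 'aac': from fail(9)=2 chase 'c': 2 ⇒ 3;  out={4}∪out(3)={3,4}
  fail(12) 'bbc': from fail(11)=1 chase 'c': 1 ⇒ 19;  out=∅∪out(19)=∅
  fail(17) 'cac': from fail(16)=2 chase 'c': 2 ⇒ 3;  out=∅∪out(3)={3}
  fail(20) 'bcc': from fail(19)=6 chase 'c': 6→0 ⇒ 6;  out={7}∪out(6)={7}
  fail(5) 'acaa': from fail(4)=16 chase 'a': 16→2 ⇒ 9;  out={1}∪out(9)={1}
  fail(13) 'bbca': from fail(12)=19 chase 'a': 19→6 ⇒ 16;  out=∅∪out(16)=∅
  fail(18) 'cacb': from fail(17)=3 chase 'b': 3→6 ⇒ 7;  out={6}∪out(7)={0,6}
  fail(14) 'bbcab': from fail(13)=16 chase 'b': 16→2→0 ⇒ 1;  out=∅∪out(1)={0}
  fail(15) 'bbcabc': from fail(14)=1 chase 'c': 1 ⇒ 19;  out={5}∪out(19)={5}

Scan:
[0] read 'a'  n0⇒n2
[1] read 'a'  n2⇒n9
[2] read 'b'  n9⇒n1 (via fail)  emit P0@[2:2]
[3] read 'b'  n1⇒n11  emit P0@[3:3]
[4] read 'c'  n11⇒n12
[5] read 'c'  n12⇒n20 (via fail)  emit P7@[3:5]
[6] read 'c'  n20⇒n6 (via fail)
[7] read 'a'  n6⇒n16
[8] read 'c'  n16⇒n17  emit P3@[7:8]
[9] read 'b'  n17⇒n18  emit P0@[9:9],P6@[6:9]
[10] read 'b'  n18⇒n11 (via fail)  emit P0@[10:10]
[11] read 'c'  n11⇒n12
[12] read 'c'  n12⇒n20 (via fail)  emit P7@[10:12]
[13] read 'b'  n20⇒n7 (via fail)  emit P0@[13:13]
[14] read 'a'  n7⇒n8  emit P2@[12:14]
[15] read 'a'  n8⇒n9 (via fail)
[16] read 'c'  n9⇒n10  emit P3@[15:16],P4@[14:16]
[17] read 'a'  n10⇒n4 (via fail)
[18] read 'c'  n4⇒n17 (via fail)  emit P3@[17:18]
[19] read 'a'  n17⇒n4 (via fail)
[20] read 'a'  n4⇒n5  emit P1@[17:20]
[21] read 'a'  n5⇒n9 (via fail)
[22] read 'b'  n9⇒n1 (via fail)  emit P0@[22:22]
[23] read 'c'  n1⇒n19
[24] read 'c'  n19⇒n20  emit P7@[22:24]
[25] read 'a'  n20⇒n16 (via fail)
[26] read 'c'  n16⇒n17  emit P3@[25:26]
[27] read 'b'  n17⇒n18  emit P0@[27:27],P6@[24:27]
[28] read 'a'  n18⇒n8 (via fail)  emit P2@[26:28]
[29] read 'a'  n8⇒n9 (via fail)
[30] read 'c'  n9⇒n10  emit P3@[29:30],P4@[28:30]
[31] read 'b'  n10⇒n7 (via fail)  emit P0@[31:31]
[32] read 'b'  n7⇒n11 (via fail)  emit P0@[32:32]
[33] read 'a'  n11⇒n2 (via fail)
[34] read 'a'  n2⇒n9
[35] read 'c'  n9⇒n10  emit P3@[34:35],P4@[33:35]
[36] read 'a'  n10⇒n4 (via fail)
[37] read 'c'  n4⇒n17 (via fail)  emit P3@[36:37]
[38] read 'c'  n17⇒n6 (via fail)
[39] read 'a'  n6⇒n16
[40] read 'c'  n16⇒n17  emit P3@[39:40]
[41] read 'b'  n17⇒n18  emit P0@[41:41],P6@[38:41]
[42] read 'c'  n18⇒n19 (via fail)
[43] read 'b'  n19⇒n7 (via fail)  emit P0@[43:43]
[44] read 'b'  n7⇒n11 (via fail)  emit P0@[44:44]
[45] read 'a'  n11⇒n2 (via fail)
[46] read 'c'  n2⇒n3  emit P3@[45:46]
[47] read 'a'  n3⇒n4
[48] read 'a'  n4⇒n5  emit P1@[45:48]
[49] read 'b'  n5⇒n1 (via fail)  emit P0@[49:49]
[50] read 'b'  n1⇒n11  emit P0@[50:50]
[51] read 'c'  n11⇒n12
[52] read 'a'  n12⇒n13
[53] read 'b'  n13⇒n14  emit P0@[53:53]
[54] read 'c'  n14⇒n15  emit P5@[49:54]
[55] read 'b'  n15⇒n7 (via fail)  emit P0@[55:55]
[56] read 'a'  n7⇒n8  emit P2@[54:56]
[57] read 'a'  n8⇒n9 (via fail)
[58] read 'a'  n9⇒n9 (via fail)
[59] read 'c'  n9⇒n10  emit P3@[58:59],P4@[57:59]
[60] read 'b'  n10⇒n7 (via fail)  emit P0@[60:60]
[61] read 'c'  n7⇒n19 (via fail)
[62] read 'a'  n19⇒n16 (via fail)
[63] read 'c'  n16⇒n17  emit P3@[62:63]
[64] read 'b'  n17⇒n18  emit P0@[64:64],P6@[61:64]
[65] read 'a'  n18⇒n8 (via fail)  emit P2@[63:65]
[66] read 'a'  n8⇒n9 (via fail)
[67] read 'c'  n9⇒n10  emit P3@[66:67],P4@[65:67]
[68] read 'a'  n10⇒n4 (via fail)
[69] read 'a'  n4⇒n5  emit P1@[66:69]

Matches: [[2,0],[3,0],[5,7],[8,3],[9,0],[9,6],[10,0],[12,7],[13,0],[14,2],[16,3],[16,4],[18,3],[20,1],[22,0],[24,7],[26,3],[27,0],[27,6],[28,2],[30,3],[30,4],[31,0],[32,0],[35,3],[35,4],[37,3],[40,3],[41,0],[41,6],[43,0],[44,0],[46,3],[48,1],[49,0],[50,0],[53,0],[54,5],[55,0],[56,2],[59,3],[59,4],[60,0],[63,3],[64,0],[64,6],[65,2],[67,3],[67,4],[69,1]]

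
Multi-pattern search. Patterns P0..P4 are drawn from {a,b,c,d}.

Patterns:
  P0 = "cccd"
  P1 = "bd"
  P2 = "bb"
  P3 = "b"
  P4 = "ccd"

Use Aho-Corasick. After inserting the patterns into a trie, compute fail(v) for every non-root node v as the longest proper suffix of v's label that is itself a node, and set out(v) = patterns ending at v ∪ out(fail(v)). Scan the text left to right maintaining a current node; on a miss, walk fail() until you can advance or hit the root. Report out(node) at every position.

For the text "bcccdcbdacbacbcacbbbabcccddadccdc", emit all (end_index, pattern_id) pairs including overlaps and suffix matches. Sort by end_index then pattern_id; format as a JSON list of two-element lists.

Construct AC machine:
Trie nodes:
  0='ε' goto b→5 c→1
  1='c' goto c→2
  2='cc' goto c→3 d→8
  3='ccc' goto d→4
  4='cccd' goto ·  [P0 ends]
  5='b' goto b→7 d→6  [P3 ends]
  6='bd' goto ·  [P1 ends]
  7='bb' goto ·  [P2 ends]
  8='ccd' goto ·  [P4 ends]

BFS fail/out derivation:
  fail(1) 'c': from fail(0)=0 chase 'c': 0 ⇒ 0;  out=∅∪out(0)=∅
  fail(5) 'b': from fail(0)=0 chase 'b': 0 ⇒ 0;  out={3}∪out(0)={3}
  fail(2) 'cc': from fail(1)=0 chase 'c': 0 ⇒ 1;  out=∅∪out(1)=∅
  fail(6) 'bd': from fail(5)=0 chase 'd': 0 ⇒ 0;  out={1}∪out(0)={1}
  fail(7) 'bb': from fail(5)=0 chase 'b': 0 ⇒ 5;  out={2}∪out(5)={2,3}
  fail(3) 'ccc': from fail(2)=1 chase 'c': 1 ⇒ 2;  out=∅∪out(2)=∅
  fail(8) 'ccd': from fail(2)=1 chase 'd': 1→0 ⇒ 0;  out={4}∪out(0)={4}
  fail(4) 'cccd': from fail(3)=2 chase 'd': 2 ⇒ 8;  out={0}∪out(8)={0,4}

Run:
[0] read 'b'  n0⇒n5  → match P3@[0:0]
[1] read 'c'  n5⇒n1 (fail-walked)
[2] read 'c'  n1⇒n2
[3] read 'c'  n2⇒n3
[4] read 'd'  n3⇒n4  → match P0@[1:4],P4@[2:4]
[5] read 'c'  n4⇒n1 (fail-walked)
[6] read 'b'  n1⇒n5 (fail-walked)  → match P3@[6:6]
[7] read 'd'  n5⇒n6  → match P1@[6:7]
[8] read 'a'  n6⇒n0 (fail-walked)
[9] read 'c'  n0⇒n1
[10] read 'b'  n1⇒n5 (fail-walked)  → match P3@[10:10]
[11] read 'a'  n5⇒n0 (fail-walked)
[12] read 'c'  n0⇒n1
[13] read 'b'  n1⇒n5 (fail-walked)  → match P3@[13:13]
[14] read 'c'  n5⇒n1 (fail-walked)
[15] read 'a'  n1⇒n0 (fail-walked)
[16] read 'c'  n0⇒n1
[17] read 'b'  n1⇒n5 (fail-walked)  → match P3@[17:17]
[18] read 'b'  n5⇒n7  → match P2@[17:18],P3@[18:18]
[19] read 'b'  n7⇒n7 (fail-walked)  → match P2@[18:19],P3@[19:19]
[20] read 'a'  n7⇒n0 (fail-walked)
[21] read 'b'  n0⇒n5  → match P3@[21:21]
[22] read 'c'  n5⇒n1 (fail-walked)
[23] read 'c'  n1⇒n2
[24] read 'c'  n2⇒n3
[25] read 'd'  n3⇒n4  → match P0@[22:25],P4@[23:25]
[26] read 'd'  n4⇒n0 (fail-walked)
[27] read 'a'  n0⇒n0
[28] read 'd'  n0⇒n0
[29] read 'c'  n0⇒n1
[30] read 'c'  n1⇒n2
[31] read 'd'  n2⇒n8  → match P4@[29:31]
[32] read 'c'  n8⇒n1 (fail-walked)

Result: [[0,3],[4,0],[4,4],[6,3],[7,1],[10,3],[13,3],[17,3],[18,2],[18,3],[19,2],[19,3],[21,3],[25,0],[25,4],[31,4]]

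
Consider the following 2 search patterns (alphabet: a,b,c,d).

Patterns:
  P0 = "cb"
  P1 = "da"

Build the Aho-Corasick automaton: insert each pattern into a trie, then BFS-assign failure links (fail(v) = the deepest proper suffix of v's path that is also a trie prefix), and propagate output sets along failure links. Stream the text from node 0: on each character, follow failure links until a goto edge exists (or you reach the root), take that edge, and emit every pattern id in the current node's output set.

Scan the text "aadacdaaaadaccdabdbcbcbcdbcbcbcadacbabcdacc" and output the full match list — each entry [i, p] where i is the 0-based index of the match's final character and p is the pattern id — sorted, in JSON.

Build automaton:
Trie (insert patterns):
  n0 'ε': c→1 d→3
  n1 'c': b→2
  n2 'cb': ·  [P0 ends]
  n3 'd': a→4
  n4 'da': ·  [P1 ends]

Failure links (BFS by depth):
  n1('c'): parent n0 fail=0; on 'c' 0 → fail=0;  out ∅∪∅=∅
  n3('d'): parent n0 fail=0; on 'd' 0 → fail=0;  out ∅∪∅=∅
  n2('cb'): parent n1 fail=0; on 'b' 0 → fail=0;  out {0}∪∅={0}
  n4('da'): parent n3 fail=0; on 'a' 0 → fail=0;  out {1}∪∅={1}

Run:
[0] read 'a'  n0⇒n0
[1] read 'a'  n0⇒n0
[2] read 'd'  n0⇒n3
[3] read 'a'  n3⇒n4  → match P1@[2:3]
[4] read 'c'  n4⇒n1 (fail-walked)
[5] read 'd'  n1⇒n3 (fail-walked)
[6] read 'a'  n3⇒n4  → match P1@[5:6]
[7] read 'a'  n4⇒n0 (fail-walked)
[8] read 'a'  n0⇒n0
[9] read 'a'  n0⇒n0
[10] read 'd'  n0⇒n3
[11] read 'a'  n3⇒n4  → match P1@[10:11]
[12] read 'c'  n4⇒n1 (fail-walked)
[13] read 'c'  n1⇒n1 (fail-walked)
[14] read 'd'  n1⇒n3 (fail-walked)
[15] read 'a'  n3⇒n4  → match P1@[14:15]
[16] read 'b'  n4⇒n0 (fail-walked)
[17] read 'd'  n0⇒n3
[18] read 'b'  n3⇒n0 (fail-walked)
[19] read 'c'  n0⇒n1
[20] read 'b'  n1⇒n2  → match P0@[19:20]
[21] read 'c'  n2⇒n1 (fail-walked)
[22] read 'b'  n1⇒n2  → match P0@[21:22]
[23] read 'c'  n2⇒n1 (fail-walked)
[24] read 'd'  n1⇒n3 (fail-walked)
[25] read 'b'  n3⇒n0 (fail-walked)
[26] read 'c'  n0⇒n1
[27] read 'b'  n1⇒n2  → match P0@[26:27]
[28] read 'c'  n2⇒n1 (fail-walked)
[29] read 'b'  n1⇒n2  → match P0@[28:29]
[30] read 'c'  n2⇒n1 (fail-walked)
[31] read 'a'  n1⇒n0 (fail-walked)
[32] read 'd'  n0⇒n3
[33] read 'a'  n3⇒n4  → match P1@[32:33]
[34] read 'c'  n4⇒n1 (fail-walked)
[35] read 'b'  n1⇒n2  → match P0@[34:35]
[36] read 'a'  n2⇒n0 (fail-walked)
[37] read 'b'  n0⇒n0
[38] read 'c'  n0⇒n1
[39] read 'd'  n1⇒n3 (fail-walked)
[40] read 'a'  n3⇒n4  → match P1@[39:40]
[41] read 'c'  n4⇒n1 (fail-walked)
[42] read 'c'  n1⇒n1 (fail-walked)

Result: [[3,1],[6,1],[11,1],[15,1],[20,0],[22,0],[27,0],[29,0],[33,1],[35,0],[40,1]]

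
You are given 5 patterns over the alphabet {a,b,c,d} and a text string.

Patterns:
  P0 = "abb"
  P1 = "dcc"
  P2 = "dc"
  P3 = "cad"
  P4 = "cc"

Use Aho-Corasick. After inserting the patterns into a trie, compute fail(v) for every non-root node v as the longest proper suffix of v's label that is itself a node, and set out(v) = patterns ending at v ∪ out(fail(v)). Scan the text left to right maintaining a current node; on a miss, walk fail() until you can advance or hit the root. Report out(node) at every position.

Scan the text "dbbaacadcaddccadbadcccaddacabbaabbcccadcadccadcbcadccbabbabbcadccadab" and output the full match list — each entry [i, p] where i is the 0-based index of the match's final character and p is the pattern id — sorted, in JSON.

Build:
Trie nodes:
  0='ε' goto a→1 c→7 d→4
  1='a' goto b→2
  2='ab' goto b→3
  3='abb' goto ·  ←P0
  4='d' goto c→5
  5='dc' goto c→6  ←P2
  6='dcc' goto ·  ←P1
  7='c' goto a→8 c→10
  8='ca' goto d→9
  9='cad' goto ·  ←P3
  10='cc' goto ·  ←P4

BFS fail/out derivation:
  fail(1) 'a': from fail(0)=0 chase 'a': 0 ⇒ 0;  out=∅∪out(0)=∅
  fail(4) 'd': from fail(0)=0 chase 'd': 0 ⇒ 0;  out=∅∪out(0)=∅
  fail(7) 'c': from fail(0)=0 chase 'c': 0 ⇒ 0;  out=∅∪out(0)=∅
  fail(2) 'ab': from fail(1)=0 chase 'b': 0 ⇒ 0;  out=∅∪out(0)=∅
  fail(5) 'dc': from fail(4)=0 chase 'c': 0 ⇒ 7;  out={2}∪out(7)={2}
  fail(8) 'ca': from fail(7)=0 chase 'a': 0 ⇒ 1;  out=∅∪out(1)=∅
  fail(10) 'cc': from fail(7)=0 chase 'c': 0 ⇒ 7;  out={4}∪out(7)={4}
  fail(3) 'abb': from fail(2)=0 chase 'b': 0 ⇒ 0;  out={0}∪out(0)={0}
  fail(6) 'dcc': from fail(5)=7 chase 'c': 7 ⇒ 10;  out={1}∪out(10)={1,4}
  fail(9) 'cad': from fail(8)=1 chase 'd': 1→0 ⇒ 4;  out={3}∪out(4)={3}

Run:
[0] read 'd'  n0⇒n4
[1] read 'b'  n4⇒n0 (via fail)
[2] read 'b'  n0⇒n0
[3] read 'a'  n0⇒n1
[4] read 'a'  n1⇒n1 (via fail)
[5] read 'c'  n1⇒n7 (via fail)
[6] read 'a'  n7⇒n8
[7] read 'd'  n8⇒n9  emit P3@[5:7]
[8] read 'c'  n9⇒n5 (via fail)  emit P2@[7:8]
[9] read 'a'  n5⇒n8 (via fail)
[10] read 'd'  n8⇒n9  emit P3@[8:10]
[11] read 'd'  n9⇒n4 (via fail)
[12] read 'c'  n4⇒n5  emit P2@[11:12]
[13] read 'c'  n5⇒n6  emit P1@[11:13],P4@[12:13]
[14] read 'a'  n6⇒n8 (via fail)
[15] read 'd'  n8⇒n9  emit P3@[13:15]
[16] read 'b'  n9⇒n0 (via fail)
[17] read 'a'  n0⇒n1
[18] read 'd'  n1⇒n4 (via fail)
[19] read 'c'  n4⇒n5  emit P2@[18:19]
[20] read 'c'  n5⇒n6  emit P1@[18:20],P4@[19:20]
[21] read 'c'  n6⇒n10 (via fail)  emit P4@[20:21]
[22] read 'a'  n10⇒n8 (via fail)
[23] read 'd'  n8⇒n9  emit P3@[21:23]
[24] read 'd'  n9⇒n4 (via fail)
[25] read 'a'  n4⇒n1 (via fail)
[26] read 'c'  n1⇒n7 (via fail)
[27] read 'a'  n7⇒n8
[28] read 'b'  n8⇒n2 (via fail)
[29] read 'b'  n2⇒n3  emit P0@[27:29]
[30] read 'a'  n3⇒n1 (via fail)
[31] read 'a'  n1⇒n1 (via fail)
[32] read 'b'  n1⇒n2
[33] read 'b'  n2⇒n3  emit P0@[31:33]
[34] read 'c'  n3⇒n7 (via fail)
[35] read 'c'  n7⇒n10  emit P4@[34:35]
[36] read 'c'  n10⇒n10 (via fail)  emit P4@[35:36]
[37] read 'a'  n10⇒n8 (via fail)
[38] read 'd'  n8⇒n9  emit P3@[36:38]
[39] read 'c'  n9⇒n5 (via fail)  emit P2@[38:39]
[40] read 'a'  n5⇒n8 (via fail)
[41] read 'd'  n8⇒n9  emit P3@[39:41]
[42] read 'c'  n9⇒n5 (via fail)  emit P2@[41:42]
[43] read 'c'  n5⇒n6  emit P1@[41:43],P4@[42:43]
[44] read 'a'  n6⇒n8 (via fail)
[45] read 'd'  n8⇒n9  emit P3@[43:45]
[46] read 'c'  n9⇒n5 (via fail)  emit P2@[45:46]
[47] read 'b'  n5⇒n0 (via fail)
[48] read 'c'  n0⇒n7
[49] read 'a'  n7⇒n8
[50] read 'd'  n8⇒n9  emit P3@[48:50]
[51] read 'c'  n9⇒n5 (via fail)  emit P2@[50:51]
[52] read 'c'  n5⇒n6  emit P1@[50:52],P4@[51:52]
[53] read 'b'  n6⇒n0 (via fail)
[54] read 'a'  n0⇒n1
[55] read 'b'  n1⇒n2
[56] read 'b'  n2⇒n3  emit P0@[54:56]
[57] read 'a'  n3⇒n1 (via fail)
[58] read 'b'  n1⇒n2
[59] read 'b'  n2⇒n3  emit P0@[57:59]
[60] read 'c'  n3⇒n7 (via fail)
[61] read 'a'  n7⇒n8
[62] read 'd'  n8⇒n9  emit P3@[60:62]
[63] read 'c'  n9⇒n5 (via fail)  emit P2@[62:63]
[64] read 'c'  n5⇒n6  emit P1@[62:64],P4@[63:64]
[65] read 'a'  n6⇒n8 (via fail)
[66] read 'd'  n8⇒n9  emit P3@[64:66]
[67] read 'a'  n9⇒n1 (via fail)
[68] read 'b'  n1⇒n2

Matches: [[7,3],[8,2],[10,3],[12,2],[13,1],[13,4],[15,3],[19,2],[20,1],[20,4],[21,4],[23,3],[29,0],[33,0],[35,4],[36,4],[38,3],[39,2],[41,3],[42,2],[43,1],[43,4],[45,3],[46,2],[50,3],[51,2],[52,1],[52,4],[56,0],[59,0],[62,3],[63,2],[64,1],[64,4],[66,3]]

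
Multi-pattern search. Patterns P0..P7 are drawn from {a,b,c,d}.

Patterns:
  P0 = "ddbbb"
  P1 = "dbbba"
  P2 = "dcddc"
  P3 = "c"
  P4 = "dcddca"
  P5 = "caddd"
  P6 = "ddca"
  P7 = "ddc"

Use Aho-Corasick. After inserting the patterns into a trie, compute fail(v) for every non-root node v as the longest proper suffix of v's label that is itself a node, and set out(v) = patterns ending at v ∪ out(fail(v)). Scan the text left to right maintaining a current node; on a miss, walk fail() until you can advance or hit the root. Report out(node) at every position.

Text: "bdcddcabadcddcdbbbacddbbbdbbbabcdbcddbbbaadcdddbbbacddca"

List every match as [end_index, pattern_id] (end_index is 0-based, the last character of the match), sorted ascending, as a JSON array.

Construct AC machine:
Trie nodes:
  0='ε' goto c→14 d→1
  1='d' goto b→6 c→10 d→2
  2='dd' goto b→3 c→20
  3='ddb' goto b→4
  4='ddbb' goto b→5
  5='ddbbb' goto ·  ←P0
  6='db' goto b→7
  7='dbb' goto b→8
  8='dbbb' goto a→9
  9='dbbba' goto ·  ←P1
  10='dc' goto d→11
  11='dcd' goto d→12
  12='dcdd' goto c→13
  13='dcddc' goto a→15  ←P2
  14='c' goto a→16  ←P3
  15='dcddca' goto ·  ←P4
  16='ca' goto d→17
  17='cad' goto d→18
  18='cadd' goto d→19
  19='caddd' goto ·  ←P5
  20='ddc' goto a→21  ←P7
  21='ddca' goto ·  ←P6

Failure links (BFS by depth):
  fail(1) 'd': from fail(0)=0 chase 'd': 0 ⇒ 0;  out=∅∪out(0)=∅
  fail(14) 'c': from fail(0)=0 chase 'c': 0 ⇒ 0;  out={3}∪out(0)={3}
  fail(2) 'dd': from fail(1)=0 chase 'd': 0 ⇒ 1;  out=∅∪out(1)=∅
  fail(6) 'db': from fail(1)=0 chase 'b': 0 ⇒ 0;  out=∅∪out(0)=∅
  fail(10) 'dc': from fail(1)=0 chase 'c': 0 ⇒ 14;  out=∅∪out(14)={3}
  fail(16) 'ca': from fail(14)=0 chase 'a': 0 ⇒ 0;  out=∅∪out(0)=∅
  fail(3) 'ddb': from fail(2)=1 chase 'b': 1 ⇒ 6;  out=∅∪out(6)=∅
  fail(7) 'dbb': from fail(6)=0 chase 'b': 0 ⇒ 0;  out=∅∪out(0)=∅
  fail(11) 'dcd': from fail(10)=14 chase 'd': 14→0 ⇒ 1;  out=∅∪out(1)=∅
  fail(17) 'cad': from fail(16)=0 chase 'd': 0 ⇒ 1;  out=∅∪out(1)=∅
  fail(20) 'ddc': from fail(2)=1 chase 'c': 1 ⇒ 10;  out={7}∪out(10)={3,7}
  fail(4) 'ddbb': from fail(3)=6 chase 'b': 6 ⇒ 7;  out=∅∪out(7)=∅
  fail(8) 'dbbb': from fail(7)=0 chase 'b': 0 ⇒ 0;  out=∅∪out(0)=∅
  fail(12) 'dcdd': from fail(11)=1 chase 'd': 1 ⇒ 2;  out=∅∪out(2)=∅
  fail(18) 'cadd': from fail(17)=1 chase 'd': 1 ⇒ 2;  out=∅∪out(2)=∅
  fail(21) 'ddca': from fail(20)=10 chase 'a': 10→14 ⇒ 16;  out={6}∪out(16)={6}
  fail(5) 'ddbbb': from fail(4)=7 chase 'b': 7 ⇒ 8;  out={0}∪out(8)={0}
  fail(9) 'dbbba': from fail(8)=0 chase 'a': 0 ⇒ 0;  out={1}∪out(0)={1}
  fail(13) 'dcddc': from fail(12)=2 chase 'c': 2 ⇒ 20;  out={2}∪out(20)={2,3,7}
  fail(19) 'caddd': from fail(18)=2 chase 'd': 2→1 ⇒ 2;  out={5}∪out(2)={5}
  fail(15) 'dcddca': from fail(13)=20 chase 'a': 20 ⇒ 21;  out={4}∪out(21)={4,6}

Run:
pos 0 'b': at 0
pos 1 'd': at 1
pos 2 'c': at 10  ** P3@[2:2]
pos 3 'd': at 11
pos 4 'd': at 12
pos 5 'c': at 13  ** P2@[1:5],P3@[5:5],P7@[3:5]
pos 6 'a': at 15  ** P4@[1:6],P6@[3:6]
pos 7 'b': at 0 (via fail)
pos 8 'a': at 0
pos 9 'd': at 1
pos 10 'c': at 10  ** P3@[10:10]
pos 11 'd': at 11
pos 12 'd': at 12
pos 13 'c': at 13  ** P2@[9:13],P3@[13:13],P7@[11:13]
pos 14 'd': at 11 (via fail)
pos 15 'b': at 6 (via fail)
pos 16 'b': at 7
pos 17 'b': at 8
pos 18 'a': at 9  ** P1@[14:18]
pos 19 'c': at 14 (via fail)  ** P3@[19:19]
pos 20 'd': at 1 (via fail)
pos 21 'd': at 2
pos 22 'b': at 3
pos 23 'b': at 4
pos 24 'b': at 5  ** P0@[20:24]
pos 25 'd': at 1 (via fail)
pos 26 'b': at 6
pos 27 'b': at 7
pos 28 'b': at 8
pos 29 'a': at 9  ** P1@[25:29]
pos 30 'b': at 0 (via fail)
pos 31 'c': at 14  ** P3@[31:31]
pos 32 'd': at 1 (via fail)
pos 33 'b': at 6
pos 34 'c': at 14 (via fail)  ** P3@[34:34]
pos 35 'd': at 1 (via fail)
pos 36 'd': at 2
pos 37 'b': at 3
pos 38 'b': at 4
pos 39 'b': at 5  ** P0@[35:39]
pos 40 'a': at 9 (via fail)  ** P1@[36:40]
pos 41 'a': at 0 (via fail)
pos 42 'd': at 1
pos 43 'c': at 10  ** P3@[43:43]
pos 44 'd': at 11
pos 45 'd': at 12
pos 46 'd': at 2 (via fail)
pos 47 'b': at 3
pos 48 'b': at 4
pos 49 'b': at 5  ** P0@[45:49]
pos 50 'a': at 9 (via fail)  ** P1@[46:50]
pos 51 'c': at 14 (via fail)  ** P3@[51:51]
pos 52 'd': at 1 (via fail)
pos 53 'd': at 2
pos 54 'c': at 20  ** P3@[54:54],P7@[52:54]
pos 55 'a': at 21  ** P6@[52:55]

All matches (sorted): [[2,3],[5,2],[5,3],[5,7],[6,4],[6,6],[10,3],[13,2],[13,3],[13,7],[18,1],[19,3],[24,0],[29,1],[31,3],[34,3],[39,0],[40,1],[43,3],[49,0],[50,1],[51,3],[54,3],[54,7],[55,6]]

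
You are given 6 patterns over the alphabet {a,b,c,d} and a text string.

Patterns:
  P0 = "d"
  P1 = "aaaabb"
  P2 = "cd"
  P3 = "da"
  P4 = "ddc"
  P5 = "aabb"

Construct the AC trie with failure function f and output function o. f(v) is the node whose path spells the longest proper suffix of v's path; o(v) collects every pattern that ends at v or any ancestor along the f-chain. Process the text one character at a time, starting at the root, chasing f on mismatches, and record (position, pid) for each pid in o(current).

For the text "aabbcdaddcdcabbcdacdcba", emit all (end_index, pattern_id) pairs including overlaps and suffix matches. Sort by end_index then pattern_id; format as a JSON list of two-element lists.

Build:
Trie nodes:
  n0 'ε': a→2 c→8 d→1
  n1 'd': a→10 d→11  [P0 ends]
  n2 'a': a→3
  n3 'aa': a→4 b→13
  n4 'aaa': a→5
  n5 'aaaa': b→6
  n6 'aaaab': b→7
  n7 'aaaabb': ·  [P1 ends]
  n8 'c': d→9
  n9 'cd': ·  [P2 ends]
  n10 'da': ·  [P3 ends]
  n11 'dd': c→12
  n12 'ddc': ·  [P4 ends]
  n13 'aab': b→14
  n14 'aabb': ·  [P5 ends]

BFS fail/out derivation:
  fail(1) 'd': from fail(0)=0 chase 'd': 0 ⇒ 0;  out={0}∪out(0)={0}
  fail(2) 'a': from fail(0)=0 chase 'a': 0 ⇒ 0;  out=∅∪out(0)=∅
  fail(8) 'c': from fail(0)=0 chase 'c': 0 ⇒ 0;  out=∅∪out(0)=∅
  fail(3) 'aa': from fail(2)=0 chase 'a': 0 ⇒ 2;  out=∅∪out(2)=∅
  fail(9) 'cd': from fail(8)=0 chase 'd': 0 ⇒ 1;  out={2}∪out(1)={0,2}
  fail(10) 'da': from fail(1)=0 chase 'a': 0 ⇒ 2;  out={3}∪out(2)={3}
  fail(11) 'dd': from fail(1)=0 chase 'd': 0 ⇒ 1;  out=∅∪out(1)={0}
  fail(4) 'aaa': from fail(3)=2 chase 'a': 2 ⇒ 3;  out=∅∪out(3)=∅
  fail(12) 'ddc': from fail(11)=1 chase 'c': 1→0 ⇒ 8;  out={4}∪out(8)={4}
  fail(13) 'aab': from fail(3)=2 chase 'b': 2→0 ⇒ 0;  out=∅∪out(0)=∅
  fail(5) 'aaaa': from fail(4)=3 chase 'a': 3 ⇒ 4;  out=∅∪out(4)=∅
  fail(14) 'aabb': from fail(13)=0 chase 'b': 0 ⇒ 0;  out={5}∪out(0)={5}
  fail(6) 'aaaab': from fail(5)=4 chase 'b': 4→3 ⇒ 13;  out=∅∪out(13)=∅
  fail(7) 'aaaabb': from fail(6)=13 chase 'b': 13 ⇒ 14;  out={1}∪out(14)={1,5}

Run:
i=0 'a': node 0→2
i=1 'a': node 2→3
i=2 'b': node 3→13
i=3 'b': node 13→14  → match P5@[0:3]
i=4 'c': node 14→8 (fail-walked)
i=5 'd': node 8→9  → match P0@[5:5],P2@[4:5]
i=6 'a': node 9→10 (fail-walked)  → match P3@[5:6]
i=7 'd': node 10→1 (fail-walked)  → match P0@[7:7]
i=8 'd': node 1→11  → match P0@[8:8]
i=9 'c': node 11→12  → match P4@[7:9]
i=10 'd': node 12→9 (fail-walked)  → match P0@[10:10],P2@[9:10]
i=11 'c': node 9→8 (fail-walked)
i=12 'a': node 8→2 (fail-walked)
i=13 'b': node 2→0 (fail-walked)
i=14 'b': node 0→0
i=15 'c': node 0→8
i=16 'd': node 8→9  → match P0@[16:16],P2@[15:16]
i=17 'a': node 9→10 (fail-walked)  → match P3@[16:17]
i=18 'c': node 10→8 (fail-walked)
i=19 'd': node 8→9  → match P0@[19:19],P2@[18:19]
i=20 'c': node 9→8 (fail-walked)
i=21 'b': node 8→0 (fail-walked)
i=22 'a': node 0→2

Result: [[3,5],[5,0],[5,2],[6,3],[7,0],[8,0],[9,4],[10,0],[10,2],[16,0],[16,2],[17,3],[19,0],[19,2]]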